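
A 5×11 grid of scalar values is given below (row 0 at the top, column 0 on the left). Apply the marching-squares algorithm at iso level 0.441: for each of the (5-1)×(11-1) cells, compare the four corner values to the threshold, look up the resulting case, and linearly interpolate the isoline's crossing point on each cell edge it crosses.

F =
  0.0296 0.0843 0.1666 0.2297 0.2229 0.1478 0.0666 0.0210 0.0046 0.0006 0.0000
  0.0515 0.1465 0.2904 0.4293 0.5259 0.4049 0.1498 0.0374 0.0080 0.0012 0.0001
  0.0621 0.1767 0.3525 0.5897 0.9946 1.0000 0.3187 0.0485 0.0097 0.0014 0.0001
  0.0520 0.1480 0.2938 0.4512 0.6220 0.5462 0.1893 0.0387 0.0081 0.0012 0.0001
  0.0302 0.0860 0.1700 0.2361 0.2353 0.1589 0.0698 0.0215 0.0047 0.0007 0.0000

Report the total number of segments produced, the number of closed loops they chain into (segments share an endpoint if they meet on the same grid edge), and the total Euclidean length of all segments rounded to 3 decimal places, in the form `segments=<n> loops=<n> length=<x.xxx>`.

cell (0,3): code 0100 → (0.720,4.000)–(1.000,3.121)
cell (0,4): code 1000 → (1.000,4.702)–(0.720,4.000)
cell (1,2): code 0100 → (1.073,3.000)–(2.000,2.373)
cell (1,3): code 1110 → (1.000,3.121)–(1.073,3.000)
cell (1,4): code 1101 → (1.061,5.000)–(1.000,4.702)
cell (1,5): code 1000 → (2.000,5.820)–(1.061,5.000)
cell (2,2): code 0110 → (2.000,2.373)–(3.000,2.935)
cell (2,5): code 1001 → (3.000,5.295)–(2.000,5.820)
cell (3,2): code 0010 → (3.000,2.935)–(3.047,3.000)
cell (3,3): code 0011 → (3.047,3.000)–(3.468,4.000)
cell (3,4): code 0011 → (3.468,4.000)–(3.272,5.000)
cell (3,5): code 0001 → (3.272,5.000)–(3.000,5.295)
total: 12 segments, chained into 1 closed loop(s), length Σ = 9.352212

segments=12 loops=1 length=9.352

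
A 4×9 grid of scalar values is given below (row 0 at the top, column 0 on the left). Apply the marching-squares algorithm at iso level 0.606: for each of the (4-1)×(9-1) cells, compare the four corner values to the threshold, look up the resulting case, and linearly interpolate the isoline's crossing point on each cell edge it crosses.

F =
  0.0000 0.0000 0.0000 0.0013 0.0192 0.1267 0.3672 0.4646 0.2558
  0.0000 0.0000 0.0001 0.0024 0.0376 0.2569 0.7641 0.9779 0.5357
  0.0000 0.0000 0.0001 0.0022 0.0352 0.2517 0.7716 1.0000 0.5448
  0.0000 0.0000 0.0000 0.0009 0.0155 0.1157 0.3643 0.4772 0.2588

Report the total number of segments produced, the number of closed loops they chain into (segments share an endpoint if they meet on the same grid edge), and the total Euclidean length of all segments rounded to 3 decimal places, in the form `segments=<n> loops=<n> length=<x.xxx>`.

segments=8 loops=1 length=7.391

cell (0,5): code 0100 → (0.602,6.000)–(1.000,5.688)
cell (0,6): code 1100 → (0.275,7.000)–(0.602,6.000)
cell (0,7): code 1000 → (1.000,7.841)–(0.275,7.000)
cell (1,5): code 0110 → (1.000,5.688)–(2.000,5.681)
cell (1,7): code 1001 → (2.000,7.866)–(1.000,7.841)
cell (2,5): code 0010 → (2.000,5.681)–(2.407,6.000)
cell (2,6): code 0011 → (2.407,6.000)–(2.754,7.000)
cell (2,7): code 0001 → (2.754,7.000)–(2.000,7.866)
total: 8 segments, chained into 1 closed loop(s), length Σ = 7.390728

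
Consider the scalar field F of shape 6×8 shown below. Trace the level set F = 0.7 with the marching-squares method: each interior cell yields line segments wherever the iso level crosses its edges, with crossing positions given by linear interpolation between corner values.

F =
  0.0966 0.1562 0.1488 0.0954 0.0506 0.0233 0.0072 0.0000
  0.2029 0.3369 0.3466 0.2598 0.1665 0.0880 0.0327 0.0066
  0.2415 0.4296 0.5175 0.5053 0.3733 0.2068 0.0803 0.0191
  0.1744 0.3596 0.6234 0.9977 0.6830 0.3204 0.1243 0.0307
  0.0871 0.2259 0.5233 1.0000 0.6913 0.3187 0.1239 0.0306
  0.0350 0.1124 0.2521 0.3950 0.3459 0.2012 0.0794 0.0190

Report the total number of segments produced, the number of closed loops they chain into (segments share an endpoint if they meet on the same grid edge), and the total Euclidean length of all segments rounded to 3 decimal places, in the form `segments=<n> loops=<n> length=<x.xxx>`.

cell (2,2): code 0100 → (2.395,3.000)–(3.000,2.205)
cell (2,3): code 1000 → (3.000,3.946)–(2.395,3.000)
cell (3,2): code 0110 → (3.000,2.205)–(4.000,2.371)
cell (3,3): code 1001 → (4.000,3.972)–(3.000,3.946)
cell (4,2): code 0010 → (4.000,2.371)–(4.496,3.000)
cell (4,3): code 0001 → (4.496,3.000)–(4.000,3.972)
total: 6 segments, chained into 1 closed loop(s), length Σ = 6.027981

segments=6 loops=1 length=6.028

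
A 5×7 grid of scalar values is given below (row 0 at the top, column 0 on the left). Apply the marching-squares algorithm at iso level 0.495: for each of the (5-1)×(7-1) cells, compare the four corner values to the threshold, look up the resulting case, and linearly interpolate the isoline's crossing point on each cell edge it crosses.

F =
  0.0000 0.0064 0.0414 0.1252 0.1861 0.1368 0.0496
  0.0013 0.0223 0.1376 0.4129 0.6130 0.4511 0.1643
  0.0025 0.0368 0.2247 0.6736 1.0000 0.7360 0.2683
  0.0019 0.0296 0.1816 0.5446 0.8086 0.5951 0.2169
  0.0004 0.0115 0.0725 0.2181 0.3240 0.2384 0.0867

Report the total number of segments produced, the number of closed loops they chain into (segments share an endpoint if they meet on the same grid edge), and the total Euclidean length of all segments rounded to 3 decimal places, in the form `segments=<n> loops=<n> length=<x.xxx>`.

segments=12 loops=1 length=8.878

cell (0,3): code 0100 → (0.724,4.000)–(1.000,3.410)
cell (0,4): code 1000 → (1.000,4.729)–(0.724,4.000)
cell (1,2): code 0100 → (1.315,3.000)–(2.000,2.602)
cell (1,3): code 1110 → (1.000,3.410)–(1.315,3.000)
cell (1,4): code 1101 → (1.154,5.000)–(1.000,4.729)
cell (1,5): code 1000 → (2.000,5.515)–(1.154,5.000)
cell (2,2): code 0110 → (2.000,2.602)–(3.000,2.863)
cell (2,5): code 1001 → (3.000,5.265)–(2.000,5.515)
cell (3,2): code 0010 → (3.000,2.863)–(3.152,3.000)
cell (3,3): code 0011 → (3.152,3.000)–(3.647,4.000)
cell (3,4): code 0011 → (3.647,4.000)–(3.281,5.000)
cell (3,5): code 0001 → (3.281,5.000)–(3.000,5.265)
total: 12 segments, chained into 1 closed loop(s), length Σ = 8.878105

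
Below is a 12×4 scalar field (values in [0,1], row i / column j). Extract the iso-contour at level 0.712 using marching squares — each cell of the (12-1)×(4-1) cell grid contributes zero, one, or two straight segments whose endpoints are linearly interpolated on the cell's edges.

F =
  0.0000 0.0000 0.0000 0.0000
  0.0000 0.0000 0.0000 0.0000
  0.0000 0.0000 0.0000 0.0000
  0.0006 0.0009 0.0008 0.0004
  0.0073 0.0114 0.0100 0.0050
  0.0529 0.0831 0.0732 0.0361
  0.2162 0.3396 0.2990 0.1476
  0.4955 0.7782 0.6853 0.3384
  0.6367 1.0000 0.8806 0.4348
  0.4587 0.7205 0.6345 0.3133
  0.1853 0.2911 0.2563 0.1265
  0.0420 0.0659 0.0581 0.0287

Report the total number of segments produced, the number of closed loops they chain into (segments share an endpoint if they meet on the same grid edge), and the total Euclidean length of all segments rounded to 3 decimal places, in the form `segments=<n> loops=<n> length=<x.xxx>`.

segments=10 loops=1 length=6.545

cell (6,0): code 0100 → (6.849,1.000)–(7.000,0.766)
cell (6,1): code 1000 → (7.000,1.713)–(6.849,1.000)
cell (7,0): code 0110 → (7.000,0.766)–(8.000,0.207)
cell (7,1): code 1101 → (7.137,2.000)–(7.000,1.713)
cell (7,2): code 1000 → (8.000,2.378)–(7.137,2.000)
cell (8,0): code 0110 → (8.000,0.207)–(9.000,0.968)
cell (8,1): code 1011 → (9.000,1.099)–(8.685,2.000)
cell (8,2): code 0001 → (8.685,2.000)–(8.000,2.378)
cell (9,0): code 0010 → (9.000,0.968)–(9.020,1.000)
cell (9,1): code 0001 → (9.020,1.000)–(9.000,1.099)
total: 10 segments, chained into 1 closed loop(s), length Σ = 6.545344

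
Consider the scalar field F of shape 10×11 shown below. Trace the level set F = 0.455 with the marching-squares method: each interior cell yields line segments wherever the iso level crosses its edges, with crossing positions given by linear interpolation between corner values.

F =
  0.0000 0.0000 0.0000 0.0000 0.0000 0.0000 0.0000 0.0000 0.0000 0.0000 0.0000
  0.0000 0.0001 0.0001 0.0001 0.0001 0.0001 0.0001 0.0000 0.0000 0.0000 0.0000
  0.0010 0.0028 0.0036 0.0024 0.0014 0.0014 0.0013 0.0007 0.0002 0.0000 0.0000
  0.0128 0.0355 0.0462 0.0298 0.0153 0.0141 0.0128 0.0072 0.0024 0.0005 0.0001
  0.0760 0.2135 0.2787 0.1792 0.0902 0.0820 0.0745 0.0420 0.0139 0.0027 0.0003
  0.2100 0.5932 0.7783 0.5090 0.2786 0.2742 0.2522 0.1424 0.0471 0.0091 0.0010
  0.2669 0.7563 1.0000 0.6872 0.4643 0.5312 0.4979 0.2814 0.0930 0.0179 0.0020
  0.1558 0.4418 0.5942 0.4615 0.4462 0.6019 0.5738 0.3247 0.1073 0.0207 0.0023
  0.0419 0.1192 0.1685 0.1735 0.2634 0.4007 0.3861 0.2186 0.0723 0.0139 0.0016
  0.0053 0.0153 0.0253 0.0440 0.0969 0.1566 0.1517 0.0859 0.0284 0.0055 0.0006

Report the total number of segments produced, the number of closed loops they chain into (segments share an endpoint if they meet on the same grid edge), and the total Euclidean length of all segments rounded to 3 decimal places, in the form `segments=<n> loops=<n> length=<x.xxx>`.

segments=20 loops=1 length=16.449

cell (4,0): code 0100 → (4.636,1.000)–(5.000,0.639)
cell (4,1): code 1100 → (4.353,2.000)–(4.636,1.000)
cell (4,2): code 1100 → (4.836,3.000)–(4.353,2.000)
cell (4,3): code 1000 → (5.000,3.234)–(4.836,3.000)
cell (5,0): code 0110 → (5.000,0.639)–(6.000,0.384)
cell (5,3): code 1101 → (5.950,4.000)–(5.000,3.234)
cell (5,4): code 1100 → (5.704,5.000)–(5.950,4.000)
cell (5,5): code 1100 → (5.825,6.000)–(5.704,5.000)
cell (5,6): code 1000 → (6.000,6.198)–(5.825,6.000)
cell (6,0): code 0010 → (6.000,0.384)–(6.958,1.000)
cell (6,1): code 0111 → (6.958,1.000)–(7.000,1.087)
cell (6,3): code 1011 → (7.000,3.425)–(6.514,4.000)
cell (6,4): code 0111 → (6.514,4.000)–(7.000,4.057)
cell (6,6): code 1001 → (7.000,6.477)–(6.000,6.198)
cell (7,1): code 0010 → (7.000,1.087)–(7.327,2.000)
cell (7,2): code 0011 → (7.327,2.000)–(7.023,3.000)
cell (7,3): code 0001 → (7.023,3.000)–(7.000,3.425)
cell (7,4): code 0010 → (7.000,4.057)–(7.730,5.000)
cell (7,5): code 0011 → (7.730,5.000)–(7.633,6.000)
cell (7,6): code 0001 → (7.633,6.000)–(7.000,6.477)
total: 20 segments, chained into 1 closed loop(s), length Σ = 16.448625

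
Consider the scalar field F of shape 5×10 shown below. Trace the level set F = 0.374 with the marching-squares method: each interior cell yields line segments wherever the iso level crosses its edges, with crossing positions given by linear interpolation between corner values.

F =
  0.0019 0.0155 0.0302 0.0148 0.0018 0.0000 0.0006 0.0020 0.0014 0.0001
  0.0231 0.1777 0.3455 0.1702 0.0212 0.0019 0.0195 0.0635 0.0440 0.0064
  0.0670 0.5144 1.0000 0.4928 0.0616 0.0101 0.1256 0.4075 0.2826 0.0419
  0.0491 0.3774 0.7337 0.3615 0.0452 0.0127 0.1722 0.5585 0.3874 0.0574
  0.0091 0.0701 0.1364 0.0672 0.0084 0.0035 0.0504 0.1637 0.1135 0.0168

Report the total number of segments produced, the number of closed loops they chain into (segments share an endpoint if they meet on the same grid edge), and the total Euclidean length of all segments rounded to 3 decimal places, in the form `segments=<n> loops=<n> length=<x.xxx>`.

cell (1,0): code 0100 → (1.583,1.000)–(2.000,0.686)
cell (1,1): code 1100 → (1.044,2.000)–(1.583,1.000)
cell (1,2): code 1100 → (1.632,3.000)–(1.044,2.000)
cell (1,3): code 1000 → (2.000,3.276)–(1.632,3.000)
cell (1,6): code 0100 → (1.903,7.000)–(2.000,6.881)
cell (1,7): code 1000 → (2.000,7.268)–(1.903,7.000)
cell (2,0): code 0110 → (2.000,0.686)–(3.000,0.990)
cell (2,2): code 1011 → (3.000,2.966)–(2.905,3.000)
cell (2,3): code 0001 → (2.905,3.000)–(2.000,3.276)
cell (2,6): code 0110 → (2.000,6.881)–(3.000,6.522)
cell (2,7): code 1101 → (2.872,8.000)–(2.000,7.268)
cell (2,8): code 1000 → (3.000,8.041)–(2.872,8.000)
cell (3,0): code 0010 → (3.000,0.990)–(3.011,1.000)
cell (3,1): code 0011 → (3.011,1.000)–(3.602,2.000)
cell (3,2): code 0001 → (3.602,2.000)–(3.000,2.966)
cell (3,6): code 0010 → (3.000,6.522)–(3.467,7.000)
cell (3,7): code 0011 → (3.467,7.000)–(3.049,8.000)
cell (3,8): code 0001 → (3.049,8.000)–(3.000,8.041)
total: 18 segments, chained into 2 closed loop(s), length Σ = 12.275311

segments=18 loops=2 length=12.275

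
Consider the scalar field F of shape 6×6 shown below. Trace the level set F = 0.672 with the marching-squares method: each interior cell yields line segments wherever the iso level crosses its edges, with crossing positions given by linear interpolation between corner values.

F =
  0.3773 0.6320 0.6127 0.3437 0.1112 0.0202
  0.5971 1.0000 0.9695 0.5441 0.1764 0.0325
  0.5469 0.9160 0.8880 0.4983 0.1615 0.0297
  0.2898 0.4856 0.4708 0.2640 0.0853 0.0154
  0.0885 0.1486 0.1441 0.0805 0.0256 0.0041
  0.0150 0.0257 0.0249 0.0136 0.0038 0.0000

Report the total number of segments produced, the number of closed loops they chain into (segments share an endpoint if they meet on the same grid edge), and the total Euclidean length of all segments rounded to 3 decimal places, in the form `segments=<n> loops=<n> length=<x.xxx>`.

cell (0,0): code 0100 → (0.109,1.000)–(1.000,0.186)
cell (0,1): code 1100 → (0.166,2.000)–(0.109,1.000)
cell (0,2): code 1000 → (1.000,2.699)–(0.166,2.000)
cell (1,0): code 0110 → (1.000,0.186)–(2.000,0.339)
cell (1,2): code 1001 → (2.000,2.554)–(1.000,2.699)
cell (2,0): code 0010 → (2.000,0.339)–(2.567,1.000)
cell (2,1): code 0011 → (2.567,1.000)–(2.518,2.000)
cell (2,2): code 0001 → (2.518,2.000)–(2.000,2.554)
total: 8 segments, chained into 1 closed loop(s), length Σ = 7.949691

segments=8 loops=1 length=7.950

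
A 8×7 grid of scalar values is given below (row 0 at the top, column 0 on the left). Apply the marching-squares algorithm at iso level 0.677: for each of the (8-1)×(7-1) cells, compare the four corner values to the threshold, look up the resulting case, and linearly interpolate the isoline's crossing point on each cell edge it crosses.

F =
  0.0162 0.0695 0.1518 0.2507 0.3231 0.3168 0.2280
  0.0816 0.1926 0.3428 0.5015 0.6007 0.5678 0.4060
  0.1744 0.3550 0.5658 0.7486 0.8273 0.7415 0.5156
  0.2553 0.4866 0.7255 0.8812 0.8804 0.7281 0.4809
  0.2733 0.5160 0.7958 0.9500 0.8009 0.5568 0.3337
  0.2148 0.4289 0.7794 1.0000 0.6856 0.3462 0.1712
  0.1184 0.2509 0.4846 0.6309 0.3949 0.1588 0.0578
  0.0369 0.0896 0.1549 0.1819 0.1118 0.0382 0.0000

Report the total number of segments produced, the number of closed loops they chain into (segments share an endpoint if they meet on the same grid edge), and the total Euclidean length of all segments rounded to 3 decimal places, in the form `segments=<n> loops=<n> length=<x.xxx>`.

cell (1,2): code 0100 → (1.710,3.000)–(2.000,2.608)
cell (1,3): code 1100 → (1.337,4.000)–(1.710,3.000)
cell (1,4): code 1100 → (1.629,5.000)–(1.337,4.000)
cell (1,5): code 1000 → (2.000,5.286)–(1.629,5.000)
cell (2,1): code 0100 → (2.696,2.000)–(3.000,1.797)
cell (2,2): code 1110 → (2.000,2.608)–(2.696,2.000)
cell (2,5): code 1001 → (3.000,5.207)–(2.000,5.286)
cell (3,1): code 0110 → (3.000,1.797)–(4.000,1.575)
cell (3,4): code 1011 → (4.000,4.508)–(3.298,5.000)
cell (3,5): code 0001 → (3.298,5.000)–(3.000,5.207)
cell (4,1): code 0110 → (4.000,1.575)–(5.000,1.708)
cell (4,4): code 1001 → (5.000,4.025)–(4.000,4.508)
cell (5,1): code 0010 → (5.000,1.708)–(5.347,2.000)
cell (5,2): code 0011 → (5.347,2.000)–(5.875,3.000)
cell (5,3): code 0011 → (5.875,3.000)–(5.030,4.000)
cell (5,4): code 0001 → (5.030,4.000)–(5.000,4.025)
total: 16 segments, chained into 1 closed loop(s), length Σ = 12.654307

segments=16 loops=1 length=12.654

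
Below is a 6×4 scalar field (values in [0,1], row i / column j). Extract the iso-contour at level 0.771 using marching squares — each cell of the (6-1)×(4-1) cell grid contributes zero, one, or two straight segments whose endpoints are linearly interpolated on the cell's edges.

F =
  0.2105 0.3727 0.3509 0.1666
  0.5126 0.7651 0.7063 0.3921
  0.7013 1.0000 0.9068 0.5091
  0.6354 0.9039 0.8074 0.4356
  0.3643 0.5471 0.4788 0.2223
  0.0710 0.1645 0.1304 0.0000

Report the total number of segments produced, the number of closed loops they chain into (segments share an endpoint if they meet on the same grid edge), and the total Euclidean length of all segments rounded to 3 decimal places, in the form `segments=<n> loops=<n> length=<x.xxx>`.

segments=8 loops=1 length=6.909

cell (1,0): code 0100 → (1.025,1.000)–(2.000,0.233)
cell (1,1): code 1100 → (1.323,2.000)–(1.025,1.000)
cell (1,2): code 1000 → (2.000,2.341)–(1.323,2.000)
cell (2,0): code 0110 → (2.000,0.233)–(3.000,0.505)
cell (2,2): code 1001 → (3.000,2.098)–(2.000,2.341)
cell (3,0): code 0010 → (3.000,0.505)–(3.372,1.000)
cell (3,1): code 0011 → (3.372,1.000)–(3.111,2.000)
cell (3,2): code 0001 → (3.111,2.000)–(3.000,2.098)
total: 8 segments, chained into 1 closed loop(s), length Σ = 6.908536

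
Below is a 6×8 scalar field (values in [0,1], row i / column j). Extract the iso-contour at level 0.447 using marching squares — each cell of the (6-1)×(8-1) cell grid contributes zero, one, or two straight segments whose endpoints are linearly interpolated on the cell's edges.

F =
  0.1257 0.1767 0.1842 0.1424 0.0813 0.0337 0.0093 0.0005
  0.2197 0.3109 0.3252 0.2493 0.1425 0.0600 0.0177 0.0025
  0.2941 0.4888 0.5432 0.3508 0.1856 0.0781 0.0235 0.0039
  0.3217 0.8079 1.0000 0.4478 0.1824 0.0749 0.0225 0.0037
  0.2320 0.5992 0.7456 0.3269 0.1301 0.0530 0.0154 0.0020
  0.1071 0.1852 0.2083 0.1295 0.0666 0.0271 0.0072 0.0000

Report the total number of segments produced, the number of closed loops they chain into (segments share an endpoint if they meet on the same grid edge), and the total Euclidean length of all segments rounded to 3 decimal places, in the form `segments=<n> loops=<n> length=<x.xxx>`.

cell (1,0): code 0100 → (1.765,1.000)–(2.000,0.785)
cell (1,1): code 1100 → (1.559,2.000)–(1.765,1.000)
cell (1,2): code 1000 → (2.000,2.500)–(1.559,2.000)
cell (2,0): code 0110 → (2.000,0.785)–(3.000,0.258)
cell (2,2): code 1101 → (2.992,3.000)–(2.000,2.500)
cell (2,3): code 1000 → (3.000,3.003)–(2.992,3.000)
cell (3,0): code 0110 → (3.000,0.258)–(4.000,0.586)
cell (3,2): code 1011 → (4.000,2.713)–(3.007,3.000)
cell (3,3): code 0001 → (3.007,3.000)–(3.000,3.003)
cell (4,0): code 0010 → (4.000,0.586)–(4.368,1.000)
cell (4,1): code 0011 → (4.368,1.000)–(4.556,2.000)
cell (4,2): code 0001 → (4.556,2.000)–(4.000,2.713)
total: 12 segments, chained into 1 closed loop(s), length Σ = 8.825604

segments=12 loops=1 length=8.826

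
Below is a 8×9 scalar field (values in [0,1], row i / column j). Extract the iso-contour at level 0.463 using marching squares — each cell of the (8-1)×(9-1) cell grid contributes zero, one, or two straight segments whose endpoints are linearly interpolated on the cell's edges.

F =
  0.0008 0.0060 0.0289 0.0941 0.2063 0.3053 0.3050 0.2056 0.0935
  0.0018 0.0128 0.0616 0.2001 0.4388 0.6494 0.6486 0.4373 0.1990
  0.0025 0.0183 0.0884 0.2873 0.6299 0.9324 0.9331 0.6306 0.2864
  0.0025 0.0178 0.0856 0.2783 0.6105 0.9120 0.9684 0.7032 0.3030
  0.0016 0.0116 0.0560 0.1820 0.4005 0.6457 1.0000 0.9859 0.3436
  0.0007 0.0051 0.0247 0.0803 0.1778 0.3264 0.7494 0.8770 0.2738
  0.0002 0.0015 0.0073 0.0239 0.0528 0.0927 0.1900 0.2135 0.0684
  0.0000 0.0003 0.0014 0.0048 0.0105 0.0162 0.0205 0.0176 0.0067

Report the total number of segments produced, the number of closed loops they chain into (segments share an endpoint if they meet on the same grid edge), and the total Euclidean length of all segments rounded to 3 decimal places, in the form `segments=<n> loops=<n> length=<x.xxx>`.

segments=18 loops=1 length=14.934

cell (0,4): code 0100 → (0.458,5.000)–(1.000,4.115)
cell (0,5): code 1100 → (0.460,6.000)–(0.458,5.000)
cell (0,6): code 1000 → (1.000,6.878)–(0.460,6.000)
cell (1,3): code 0100 → (1.127,4.000)–(2.000,3.513)
cell (1,4): code 1110 → (1.000,4.115)–(1.127,4.000)
cell (1,6): code 1101 → (1.133,7.000)–(1.000,6.878)
cell (1,7): code 1000 → (2.000,7.487)–(1.133,7.000)
cell (2,3): code 0110 → (2.000,3.513)–(3.000,3.556)
cell (2,7): code 1001 → (3.000,7.600)–(2.000,7.487)
cell (3,3): code 0010 → (3.000,3.556)–(3.702,4.000)
cell (3,4): code 0111 → (3.702,4.000)–(4.000,4.255)
cell (3,7): code 1001 → (4.000,7.814)–(3.000,7.600)
cell (4,4): code 0010 → (4.000,4.255)–(4.572,5.000)
cell (4,5): code 0111 → (4.572,5.000)–(5.000,5.323)
cell (4,7): code 1001 → (5.000,7.686)–(4.000,7.814)
cell (5,5): code 0010 → (5.000,5.323)–(5.512,6.000)
cell (5,6): code 0011 → (5.512,6.000)–(5.624,7.000)
cell (5,7): code 0001 → (5.624,7.000)–(5.000,7.686)
total: 18 segments, chained into 1 closed loop(s), length Σ = 14.933553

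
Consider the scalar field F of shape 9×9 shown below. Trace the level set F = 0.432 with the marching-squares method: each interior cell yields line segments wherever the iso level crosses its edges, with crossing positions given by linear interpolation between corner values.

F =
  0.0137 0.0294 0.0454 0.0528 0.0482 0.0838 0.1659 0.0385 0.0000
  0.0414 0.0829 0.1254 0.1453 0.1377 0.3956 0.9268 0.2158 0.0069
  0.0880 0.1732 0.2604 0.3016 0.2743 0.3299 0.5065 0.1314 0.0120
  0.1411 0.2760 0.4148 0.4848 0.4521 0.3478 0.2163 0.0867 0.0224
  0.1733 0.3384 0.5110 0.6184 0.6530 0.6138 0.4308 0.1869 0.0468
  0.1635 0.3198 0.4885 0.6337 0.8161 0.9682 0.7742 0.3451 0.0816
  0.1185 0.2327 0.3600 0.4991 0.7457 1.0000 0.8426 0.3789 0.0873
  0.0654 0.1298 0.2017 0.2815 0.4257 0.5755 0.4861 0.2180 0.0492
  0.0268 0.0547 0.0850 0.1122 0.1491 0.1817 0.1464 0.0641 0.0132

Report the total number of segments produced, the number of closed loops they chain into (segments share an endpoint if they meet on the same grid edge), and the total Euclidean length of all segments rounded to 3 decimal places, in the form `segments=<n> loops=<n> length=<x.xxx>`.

cell (0,5): code 0100 → (0.350,6.000)–(1.000,5.069)
cell (0,6): code 1000 → (1.000,6.696)–(0.350,6.000)
cell (1,5): code 0110 → (1.000,5.069)–(2.000,5.578)
cell (1,6): code 1001 → (2.000,6.199)–(1.000,6.696)
cell (2,2): code 0100 → (2.712,3.000)–(3.000,2.246)
cell (2,3): code 1100 → (2.887,4.000)–(2.712,3.000)
cell (2,4): code 1000 → (3.000,4.193)–(2.887,4.000)
cell (2,5): code 0010 → (2.000,5.578)–(2.257,6.000)
cell (2,6): code 0001 → (2.257,6.000)–(2.000,6.199)
cell (3,1): code 0100 → (3.179,2.000)–(4.000,1.542)
cell (3,2): code 1110 → (3.000,2.246)–(3.179,2.000)
cell (3,4): code 1101 → (3.317,5.000)–(3.000,4.193)
cell (3,5): code 1000 → (4.000,5.993)–(3.317,5.000)
cell (4,1): code 0110 → (4.000,1.542)–(5.000,1.665)
cell (4,5): code 1101 → (4.003,6.000)–(4.000,5.993)
cell (4,6): code 1000 → (5.000,6.797)–(4.003,6.000)
cell (5,1): code 0010 → (5.000,1.665)–(5.440,2.000)
cell (5,2): code 0111 → (5.440,2.000)–(6.000,2.518)
cell (5,6): code 1001 → (6.000,6.885)–(5.000,6.797)
cell (6,2): code 0010 → (6.000,2.518)–(6.308,3.000)
cell (6,3): code 0011 → (6.308,3.000)–(6.980,4.000)
cell (6,4): code 0111 → (6.980,4.000)–(7.000,4.042)
cell (6,6): code 1001 → (7.000,6.202)–(6.000,6.885)
cell (7,4): code 0010 → (7.000,4.042)–(7.364,5.000)
cell (7,5): code 0011 → (7.364,5.000)–(7.159,6.000)
cell (7,6): code 0001 → (7.159,6.000)–(7.000,6.202)
total: 26 segments, chained into 2 closed loop(s), length Σ = 20.457768

segments=26 loops=2 length=20.458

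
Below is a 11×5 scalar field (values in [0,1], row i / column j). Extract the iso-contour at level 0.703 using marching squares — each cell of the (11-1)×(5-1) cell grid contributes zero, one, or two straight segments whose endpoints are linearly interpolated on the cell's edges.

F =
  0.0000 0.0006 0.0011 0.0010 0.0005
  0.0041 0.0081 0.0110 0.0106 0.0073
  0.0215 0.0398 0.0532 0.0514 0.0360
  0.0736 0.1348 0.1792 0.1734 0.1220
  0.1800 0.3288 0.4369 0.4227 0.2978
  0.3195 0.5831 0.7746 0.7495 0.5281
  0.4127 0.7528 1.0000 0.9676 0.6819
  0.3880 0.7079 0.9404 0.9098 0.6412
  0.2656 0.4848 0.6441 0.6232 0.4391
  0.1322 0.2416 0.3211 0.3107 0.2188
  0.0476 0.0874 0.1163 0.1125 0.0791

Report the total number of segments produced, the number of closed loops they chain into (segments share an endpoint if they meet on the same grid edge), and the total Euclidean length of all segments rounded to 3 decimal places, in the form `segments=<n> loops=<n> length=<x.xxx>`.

segments=12 loops=1 length=9.562

cell (4,1): code 0100 → (4.788,2.000)–(5.000,1.626)
cell (4,2): code 1100 → (4.858,3.000)–(4.788,2.000)
cell (4,3): code 1000 → (5.000,3.210)–(4.858,3.000)
cell (5,0): code 0100 → (5.707,1.000)–(6.000,0.854)
cell (5,1): code 1110 → (5.000,1.626)–(5.707,1.000)
cell (5,3): code 1001 → (6.000,3.926)–(5.000,3.210)
cell (6,0): code 0110 → (6.000,0.854)–(7.000,0.985)
cell (6,3): code 1001 → (7.000,3.770)–(6.000,3.926)
cell (7,0): code 0010 → (7.000,0.985)–(7.022,1.000)
cell (7,1): code 0011 → (7.022,1.000)–(7.801,2.000)
cell (7,2): code 0011 → (7.801,2.000)–(7.722,3.000)
cell (7,3): code 0001 → (7.722,3.000)–(7.000,3.770)
total: 12 segments, chained into 1 closed loop(s), length Σ = 9.561503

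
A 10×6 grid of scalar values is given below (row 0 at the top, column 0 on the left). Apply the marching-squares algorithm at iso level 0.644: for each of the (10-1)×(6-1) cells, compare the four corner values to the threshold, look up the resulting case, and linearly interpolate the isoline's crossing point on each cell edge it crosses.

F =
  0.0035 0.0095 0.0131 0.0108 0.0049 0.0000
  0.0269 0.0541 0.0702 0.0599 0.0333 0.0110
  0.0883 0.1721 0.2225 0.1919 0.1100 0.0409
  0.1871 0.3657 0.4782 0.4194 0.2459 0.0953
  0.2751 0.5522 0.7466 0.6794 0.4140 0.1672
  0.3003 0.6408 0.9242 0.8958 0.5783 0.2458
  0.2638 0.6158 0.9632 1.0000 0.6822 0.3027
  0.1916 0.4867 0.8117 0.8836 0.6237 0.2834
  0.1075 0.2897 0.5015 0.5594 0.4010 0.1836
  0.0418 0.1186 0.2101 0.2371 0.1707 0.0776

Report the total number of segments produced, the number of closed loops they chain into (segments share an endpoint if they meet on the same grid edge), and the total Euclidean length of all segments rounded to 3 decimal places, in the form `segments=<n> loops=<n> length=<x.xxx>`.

cell (3,1): code 0100 → (3.618,2.000)–(4.000,1.472)
cell (3,2): code 1100 → (3.864,3.000)–(3.618,2.000)
cell (3,3): code 1000 → (4.000,3.133)–(3.864,3.000)
cell (4,1): code 0110 → (4.000,1.472)–(5.000,1.011)
cell (4,3): code 1001 → (5.000,3.793)–(4.000,3.133)
cell (5,1): code 0110 → (5.000,1.011)–(6.000,1.081)
cell (5,3): code 1101 → (5.632,4.000)–(5.000,3.793)
cell (5,4): code 1000 → (6.000,4.101)–(5.632,4.000)
cell (6,1): code 0110 → (6.000,1.081)–(7.000,1.484)
cell (6,3): code 1011 → (7.000,3.922)–(6.653,4.000)
cell (6,4): code 0001 → (6.653,4.000)–(6.000,4.101)
cell (7,1): code 0010 → (7.000,1.484)–(7.541,2.000)
cell (7,2): code 0011 → (7.541,2.000)–(7.739,3.000)
cell (7,3): code 0001 → (7.739,3.000)–(7.000,3.922)
total: 14 segments, chained into 1 closed loop(s), length Σ = 11.263071

segments=14 loops=1 length=11.263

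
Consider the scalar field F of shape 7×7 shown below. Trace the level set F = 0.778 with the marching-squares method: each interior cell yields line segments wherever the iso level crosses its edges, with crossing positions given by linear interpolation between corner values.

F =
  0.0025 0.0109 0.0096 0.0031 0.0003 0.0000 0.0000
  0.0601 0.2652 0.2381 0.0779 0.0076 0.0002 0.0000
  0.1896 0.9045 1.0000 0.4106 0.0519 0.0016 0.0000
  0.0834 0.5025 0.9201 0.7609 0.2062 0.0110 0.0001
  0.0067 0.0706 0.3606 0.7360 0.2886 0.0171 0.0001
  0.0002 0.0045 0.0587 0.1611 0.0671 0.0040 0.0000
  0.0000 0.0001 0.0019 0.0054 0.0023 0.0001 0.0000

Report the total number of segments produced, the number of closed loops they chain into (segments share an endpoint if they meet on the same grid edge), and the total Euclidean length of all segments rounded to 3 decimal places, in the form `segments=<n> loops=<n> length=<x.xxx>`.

segments=8 loops=1 length=5.536

cell (1,0): code 0100 → (1.802,1.000)–(2.000,0.823)
cell (1,1): code 1100 → (1.709,2.000)–(1.802,1.000)
cell (1,2): code 1000 → (2.000,2.377)–(1.709,2.000)
cell (2,0): code 0010 → (2.000,0.823)–(2.315,1.000)
cell (2,1): code 0111 → (2.315,1.000)–(3.000,1.660)
cell (2,2): code 1001 → (3.000,2.893)–(2.000,2.377)
cell (3,1): code 0010 → (3.000,1.660)–(3.254,2.000)
cell (3,2): code 0001 → (3.254,2.000)–(3.000,2.893)
total: 8 segments, chained into 1 closed loop(s), length Σ = 5.536171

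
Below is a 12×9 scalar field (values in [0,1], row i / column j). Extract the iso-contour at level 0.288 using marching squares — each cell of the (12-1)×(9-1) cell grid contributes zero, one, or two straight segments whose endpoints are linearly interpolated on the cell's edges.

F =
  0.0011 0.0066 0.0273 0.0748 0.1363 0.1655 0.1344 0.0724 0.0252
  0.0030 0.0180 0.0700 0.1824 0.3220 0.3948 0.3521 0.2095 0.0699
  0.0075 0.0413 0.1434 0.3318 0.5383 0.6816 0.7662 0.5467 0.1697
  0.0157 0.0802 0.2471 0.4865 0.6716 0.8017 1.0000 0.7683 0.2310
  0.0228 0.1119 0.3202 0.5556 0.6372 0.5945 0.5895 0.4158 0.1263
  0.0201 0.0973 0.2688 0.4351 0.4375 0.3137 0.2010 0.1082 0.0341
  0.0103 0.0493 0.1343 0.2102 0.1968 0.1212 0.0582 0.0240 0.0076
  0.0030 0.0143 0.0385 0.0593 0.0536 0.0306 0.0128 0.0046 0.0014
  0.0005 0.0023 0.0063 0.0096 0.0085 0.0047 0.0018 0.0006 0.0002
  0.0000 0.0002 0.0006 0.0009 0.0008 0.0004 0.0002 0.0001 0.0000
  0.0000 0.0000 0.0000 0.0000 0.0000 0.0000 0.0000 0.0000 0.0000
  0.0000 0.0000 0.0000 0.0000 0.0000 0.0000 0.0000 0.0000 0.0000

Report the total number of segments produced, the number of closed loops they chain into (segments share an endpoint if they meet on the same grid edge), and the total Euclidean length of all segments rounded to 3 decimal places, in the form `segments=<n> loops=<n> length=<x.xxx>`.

segments=22 loops=1 length=17.254

cell (0,3): code 0100 → (0.817,4.000)–(1.000,3.756)
cell (0,4): code 1100 → (0.534,5.000)–(0.817,4.000)
cell (0,5): code 1100 → (0.706,6.000)–(0.534,5.000)
cell (0,6): code 1000 → (1.000,6.450)–(0.706,6.000)
cell (1,2): code 0100 → (1.707,3.000)–(2.000,2.768)
cell (1,3): code 1110 → (1.000,3.756)–(1.707,3.000)
cell (1,6): code 1101 → (1.233,7.000)–(1.000,6.450)
cell (1,7): code 1000 → (2.000,7.686)–(1.233,7.000)
cell (2,2): code 0110 → (2.000,2.768)–(3.000,2.171)
cell (2,7): code 1001 → (3.000,7.894)–(2.000,7.686)
cell (3,1): code 0100 → (3.560,2.000)–(4.000,1.845)
cell (3,2): code 1110 → (3.000,2.171)–(3.560,2.000)
cell (3,7): code 1001 → (4.000,7.441)–(3.000,7.894)
cell (4,1): code 0010 → (4.000,1.845)–(4.626,2.000)
cell (4,2): code 0111 → (4.626,2.000)–(5.000,2.115)
cell (4,5): code 1011 → (5.000,5.228)–(4.776,6.000)
cell (4,6): code 0011 → (4.776,6.000)–(4.415,7.000)
cell (4,7): code 0001 → (4.415,7.000)–(4.000,7.441)
cell (5,2): code 0010 → (5.000,2.115)–(5.654,3.000)
cell (5,3): code 0011 → (5.654,3.000)–(5.621,4.000)
cell (5,4): code 0011 → (5.621,4.000)–(5.134,5.000)
cell (5,5): code 0001 → (5.134,5.000)–(5.000,5.228)
total: 22 segments, chained into 1 closed loop(s), length Σ = 17.254214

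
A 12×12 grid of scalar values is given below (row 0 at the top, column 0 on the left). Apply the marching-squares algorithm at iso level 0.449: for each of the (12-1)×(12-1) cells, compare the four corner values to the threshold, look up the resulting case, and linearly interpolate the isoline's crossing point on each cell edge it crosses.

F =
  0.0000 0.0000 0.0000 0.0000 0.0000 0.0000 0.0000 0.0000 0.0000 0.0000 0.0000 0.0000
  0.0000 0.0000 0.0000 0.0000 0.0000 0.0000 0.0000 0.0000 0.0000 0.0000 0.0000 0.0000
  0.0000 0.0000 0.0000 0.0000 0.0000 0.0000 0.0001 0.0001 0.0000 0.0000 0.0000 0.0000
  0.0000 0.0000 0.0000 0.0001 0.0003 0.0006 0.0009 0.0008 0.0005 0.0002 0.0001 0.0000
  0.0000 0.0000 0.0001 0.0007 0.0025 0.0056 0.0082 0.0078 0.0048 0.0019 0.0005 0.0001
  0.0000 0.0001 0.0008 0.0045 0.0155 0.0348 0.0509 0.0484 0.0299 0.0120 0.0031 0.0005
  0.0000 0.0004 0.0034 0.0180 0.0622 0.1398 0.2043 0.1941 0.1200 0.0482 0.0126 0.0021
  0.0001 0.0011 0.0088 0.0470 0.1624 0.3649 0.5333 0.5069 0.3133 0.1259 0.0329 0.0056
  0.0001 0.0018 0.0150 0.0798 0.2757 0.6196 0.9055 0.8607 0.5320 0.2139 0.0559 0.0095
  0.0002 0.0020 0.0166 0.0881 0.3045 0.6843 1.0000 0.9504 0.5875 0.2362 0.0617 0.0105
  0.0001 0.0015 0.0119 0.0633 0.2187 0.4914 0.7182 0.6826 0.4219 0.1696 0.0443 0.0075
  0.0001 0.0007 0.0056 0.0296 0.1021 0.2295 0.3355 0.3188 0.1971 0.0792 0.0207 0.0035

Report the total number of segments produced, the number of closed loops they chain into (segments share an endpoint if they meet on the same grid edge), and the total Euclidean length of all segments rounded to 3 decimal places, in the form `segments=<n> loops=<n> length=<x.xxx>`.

segments=16 loops=1 length=12.449

cell (6,5): code 0100 → (6.744,6.000)–(7.000,5.499)
cell (6,6): code 1100 → (6.815,7.000)–(6.744,6.000)
cell (6,7): code 1000 → (7.000,7.299)–(6.815,7.000)
cell (7,4): code 0100 → (7.330,5.000)–(8.000,4.504)
cell (7,5): code 1110 → (7.000,5.499)–(7.330,5.000)
cell (7,7): code 1101 → (7.620,8.000)–(7.000,7.299)
cell (7,8): code 1000 → (8.000,8.261)–(7.620,8.000)
cell (8,4): code 0110 → (8.000,4.504)–(9.000,4.380)
cell (8,8): code 1001 → (9.000,8.394)–(8.000,8.261)
cell (9,4): code 0110 → (9.000,4.380)–(10.000,4.845)
cell (9,7): code 1011 → (10.000,7.896)–(9.836,8.000)
cell (9,8): code 0001 → (9.836,8.000)–(9.000,8.394)
cell (10,4): code 0010 → (10.000,4.845)–(10.162,5.000)
cell (10,5): code 0011 → (10.162,5.000)–(10.703,6.000)
cell (10,6): code 0011 → (10.703,6.000)–(10.642,7.000)
cell (10,7): code 0001 → (10.642,7.000)–(10.000,7.896)
total: 16 segments, chained into 1 closed loop(s), length Σ = 12.448753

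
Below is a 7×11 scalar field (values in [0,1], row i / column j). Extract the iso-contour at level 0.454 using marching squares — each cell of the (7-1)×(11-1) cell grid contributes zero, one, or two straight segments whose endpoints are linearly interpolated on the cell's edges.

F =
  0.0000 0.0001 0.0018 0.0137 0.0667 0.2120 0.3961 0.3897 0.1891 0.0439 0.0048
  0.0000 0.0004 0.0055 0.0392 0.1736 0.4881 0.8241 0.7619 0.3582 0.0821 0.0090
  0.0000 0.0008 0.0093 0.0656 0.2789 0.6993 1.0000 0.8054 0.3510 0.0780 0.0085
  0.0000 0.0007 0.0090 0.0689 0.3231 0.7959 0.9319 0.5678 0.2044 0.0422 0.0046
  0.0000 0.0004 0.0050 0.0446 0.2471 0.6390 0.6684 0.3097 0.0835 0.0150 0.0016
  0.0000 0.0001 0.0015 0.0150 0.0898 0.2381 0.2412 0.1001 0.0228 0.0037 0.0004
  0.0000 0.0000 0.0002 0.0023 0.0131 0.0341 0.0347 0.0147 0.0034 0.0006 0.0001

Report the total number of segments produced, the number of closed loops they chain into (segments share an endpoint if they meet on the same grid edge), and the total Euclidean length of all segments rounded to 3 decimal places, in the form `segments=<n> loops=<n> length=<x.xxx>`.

segments=14 loops=1 length=12.455

cell (0,4): code 0100 → (0.876,5.000)–(1.000,4.892)
cell (0,5): code 1100 → (0.135,6.000)–(0.876,5.000)
cell (0,6): code 1100 → (0.173,7.000)–(0.135,6.000)
cell (0,7): code 1000 → (1.000,7.763)–(0.173,7.000)
cell (1,4): code 0110 → (1.000,4.892)–(2.000,4.417)
cell (1,7): code 1001 → (2.000,7.773)–(1.000,7.763)
cell (2,4): code 0110 → (2.000,4.417)–(3.000,4.277)
cell (2,7): code 1001 → (3.000,7.313)–(2.000,7.773)
cell (3,4): code 0110 → (3.000,4.277)–(4.000,4.528)
cell (3,6): code 1011 → (4.000,6.598)–(3.441,7.000)
cell (3,7): code 0001 → (3.441,7.000)–(3.000,7.313)
cell (4,4): code 0010 → (4.000,4.528)–(4.461,5.000)
cell (4,5): code 0011 → (4.461,5.000)–(4.502,6.000)
cell (4,6): code 0001 → (4.502,6.000)–(4.000,6.598)
total: 14 segments, chained into 1 closed loop(s), length Σ = 12.454697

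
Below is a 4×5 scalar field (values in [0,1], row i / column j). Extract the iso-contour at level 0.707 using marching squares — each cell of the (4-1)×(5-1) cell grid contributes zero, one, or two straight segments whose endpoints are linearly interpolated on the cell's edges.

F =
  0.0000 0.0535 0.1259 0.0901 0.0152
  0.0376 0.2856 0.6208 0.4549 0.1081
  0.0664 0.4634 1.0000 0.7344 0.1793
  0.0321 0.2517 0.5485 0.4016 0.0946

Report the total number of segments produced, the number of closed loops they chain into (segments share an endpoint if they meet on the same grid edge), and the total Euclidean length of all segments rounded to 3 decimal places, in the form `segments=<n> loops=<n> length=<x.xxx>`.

cell (1,1): code 0100 → (1.227,2.000)–(2.000,1.454)
cell (1,2): code 1100 → (1.902,3.000)–(1.227,2.000)
cell (1,3): code 1000 → (2.000,3.049)–(1.902,3.000)
cell (2,1): code 0010 → (2.000,1.454)–(2.649,2.000)
cell (2,2): code 0011 → (2.649,2.000)–(2.082,3.000)
cell (2,3): code 0001 → (2.082,3.000)–(2.000,3.049)
total: 6 segments, chained into 1 closed loop(s), length Σ = 4.355665

segments=6 loops=1 length=4.356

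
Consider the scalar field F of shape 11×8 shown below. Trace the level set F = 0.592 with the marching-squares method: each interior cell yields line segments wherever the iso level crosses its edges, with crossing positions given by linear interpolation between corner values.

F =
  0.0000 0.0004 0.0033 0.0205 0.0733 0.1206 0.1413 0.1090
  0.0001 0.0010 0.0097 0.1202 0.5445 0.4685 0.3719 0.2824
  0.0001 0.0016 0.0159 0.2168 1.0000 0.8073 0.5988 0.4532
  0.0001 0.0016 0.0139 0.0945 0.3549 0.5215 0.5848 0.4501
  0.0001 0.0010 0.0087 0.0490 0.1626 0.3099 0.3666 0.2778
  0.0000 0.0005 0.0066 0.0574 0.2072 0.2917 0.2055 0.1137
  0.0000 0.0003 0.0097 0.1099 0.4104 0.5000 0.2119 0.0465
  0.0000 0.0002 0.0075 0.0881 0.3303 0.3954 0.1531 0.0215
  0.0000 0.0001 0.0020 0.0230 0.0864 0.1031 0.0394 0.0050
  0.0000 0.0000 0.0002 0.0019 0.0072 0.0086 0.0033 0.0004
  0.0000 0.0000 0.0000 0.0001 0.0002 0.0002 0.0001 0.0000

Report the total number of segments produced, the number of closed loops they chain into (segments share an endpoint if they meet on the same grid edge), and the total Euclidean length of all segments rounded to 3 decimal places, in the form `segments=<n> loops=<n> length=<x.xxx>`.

segments=8 loops=1 length=6.644

cell (1,3): code 0100 → (1.104,4.000)–(2.000,3.479)
cell (1,4): code 1100 → (1.365,5.000)–(1.104,4.000)
cell (1,5): code 1100 → (1.970,6.000)–(1.365,5.000)
cell (1,6): code 1000 → (2.000,6.047)–(1.970,6.000)
cell (2,3): code 0010 → (2.000,3.479)–(2.632,4.000)
cell (2,4): code 0011 → (2.632,4.000)–(2.753,5.000)
cell (2,5): code 0011 → (2.753,5.000)–(2.486,6.000)
cell (2,6): code 0001 → (2.486,6.000)–(2.000,6.047)
total: 8 segments, chained into 1 closed loop(s), length Σ = 6.643825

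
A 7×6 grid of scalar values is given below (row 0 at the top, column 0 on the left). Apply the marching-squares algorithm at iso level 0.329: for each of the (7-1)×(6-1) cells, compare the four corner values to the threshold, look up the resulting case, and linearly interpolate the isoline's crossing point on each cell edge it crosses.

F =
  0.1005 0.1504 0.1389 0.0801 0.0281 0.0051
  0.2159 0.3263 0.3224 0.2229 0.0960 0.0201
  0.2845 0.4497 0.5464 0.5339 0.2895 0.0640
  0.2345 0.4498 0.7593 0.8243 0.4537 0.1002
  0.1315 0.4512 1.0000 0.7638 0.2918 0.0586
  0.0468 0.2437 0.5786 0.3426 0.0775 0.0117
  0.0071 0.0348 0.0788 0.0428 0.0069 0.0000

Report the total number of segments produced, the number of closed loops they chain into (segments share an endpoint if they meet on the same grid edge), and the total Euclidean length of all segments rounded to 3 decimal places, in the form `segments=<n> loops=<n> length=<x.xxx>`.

cell (1,0): code 0100 → (1.022,1.000)–(2.000,0.269)
cell (1,1): code 1100 → (1.029,2.000)–(1.022,1.000)
cell (1,2): code 1100 → (1.341,3.000)–(1.029,2.000)
cell (1,3): code 1000 → (2.000,3.838)–(1.341,3.000)
cell (2,0): code 0110 → (2.000,0.269)–(3.000,0.439)
cell (2,3): code 1101 → (2.241,4.000)–(2.000,3.838)
cell (2,4): code 1000 → (3.000,4.353)–(2.241,4.000)
cell (3,0): code 0110 → (3.000,0.439)–(4.000,0.618)
cell (3,3): code 1011 → (4.000,3.921)–(3.770,4.000)
cell (3,4): code 0001 → (3.770,4.000)–(3.000,4.353)
cell (4,0): code 0010 → (4.000,0.618)–(4.589,1.000)
cell (4,1): code 0111 → (4.589,1.000)–(5.000,1.255)
cell (4,3): code 1001 → (5.000,3.051)–(4.000,3.921)
cell (5,1): code 0010 → (5.000,1.255)–(5.499,2.000)
cell (5,2): code 0011 → (5.499,2.000)–(5.045,3.000)
cell (5,3): code 0001 → (5.045,3.000)–(5.000,3.051)
total: 16 segments, chained into 1 closed loop(s), length Σ = 13.156993

segments=16 loops=1 length=13.157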